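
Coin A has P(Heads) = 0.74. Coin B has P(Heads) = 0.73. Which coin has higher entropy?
B

For binary distributions, entropy is maximized at p=0.5 and decreases as p moves toward 0 or 1.

H(A) = H(0.74) = 0.8267 bits
H(B) = H(0.73) = 0.8415 bits

Distribution B (p=0.73) is closer to uniform (p=0.5), so it has higher entropy.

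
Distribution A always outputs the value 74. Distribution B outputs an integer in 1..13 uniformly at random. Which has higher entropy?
B

A is deterministic, so H(A) = 0. B is uniform over 13 outcomes, so H(B) = log₂(13) = 3.700 bits. Any distribution with genuine randomness has higher entropy than a deterministic one.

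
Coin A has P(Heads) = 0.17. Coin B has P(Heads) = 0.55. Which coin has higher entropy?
B

For binary distributions, entropy is maximized at p=0.5 and decreases as p moves toward 0 or 1.

H(A) = H(0.17) = 0.6577 bits
H(B) = H(0.55) = 0.9928 bits

Distribution B (p=0.55) is closer to uniform (p=0.5), so it has higher entropy.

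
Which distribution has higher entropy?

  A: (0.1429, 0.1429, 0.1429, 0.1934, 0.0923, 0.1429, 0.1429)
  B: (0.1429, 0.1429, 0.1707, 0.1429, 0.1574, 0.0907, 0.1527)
B

Both distributions are close to uniform, making this a harder comparison.

H(A) = 2.7810 bits
H(B) = 2.7864 bits

The distribution closer to uniform has higher entropy.
Answer: B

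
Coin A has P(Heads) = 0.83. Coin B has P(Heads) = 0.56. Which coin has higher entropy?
B

For binary distributions, entropy is maximized at p=0.5 and decreases as p moves toward 0 or 1.

H(A) = H(0.83) = 0.6577 bits
H(B) = H(0.56) = 0.9896 bits

Distribution B (p=0.56) is closer to uniform (p=0.5), so it has higher entropy.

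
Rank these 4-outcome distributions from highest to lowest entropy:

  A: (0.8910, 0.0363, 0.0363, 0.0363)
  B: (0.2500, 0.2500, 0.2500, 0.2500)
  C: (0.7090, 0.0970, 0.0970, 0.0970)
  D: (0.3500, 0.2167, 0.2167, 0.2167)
B > D > C > A

Key insight: Entropy is maximized by uniform distributions and minimized by concentrated distributions.

Entropies:
  H(A) = 0.6697 bits
  H(B) = 2.0000 bits
  H(C) = 1.3312 bits
  H(D) = 1.9643 bits

Ranking: B > D > C > A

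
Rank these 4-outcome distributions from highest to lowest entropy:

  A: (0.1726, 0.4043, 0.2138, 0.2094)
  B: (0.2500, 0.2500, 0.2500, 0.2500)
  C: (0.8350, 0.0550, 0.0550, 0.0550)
B > A > C

Key insight: Entropy is maximized by uniform distributions and minimized by concentrated distributions.

- Uniform distributions have maximum entropy log₂(4) = 2.0000 bits
- The more "peaked" or concentrated a distribution, the lower its entropy

Entropies:
  H(A) = 1.9138 bits
  H(B) = 2.0000 bits
  H(C) = 0.9077 bits

Ranking: B > A > C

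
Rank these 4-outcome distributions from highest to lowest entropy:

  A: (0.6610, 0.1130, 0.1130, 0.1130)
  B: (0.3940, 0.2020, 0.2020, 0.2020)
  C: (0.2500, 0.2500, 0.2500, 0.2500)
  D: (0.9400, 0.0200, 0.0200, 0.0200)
C > B > A > D

Key insight: Entropy is maximized by uniform distributions and minimized by concentrated distributions.

Entropies:
  H(A) = 1.4612 bits
  H(B) = 1.9278 bits
  H(C) = 2.0000 bits
  H(D) = 0.4225 bits

Ranking: C > B > A > D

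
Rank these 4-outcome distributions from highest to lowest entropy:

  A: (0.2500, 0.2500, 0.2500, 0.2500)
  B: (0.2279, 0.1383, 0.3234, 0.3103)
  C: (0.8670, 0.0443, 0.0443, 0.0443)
A > B > C

Key insight: Entropy is maximized by uniform distributions and minimized by concentrated distributions.

- Uniform distributions have maximum entropy log₂(4) = 2.0000 bits
- The more "peaked" or concentrated a distribution, the lower its entropy

Entropies:
  H(A) = 2.0000 bits
  H(B) = 1.9316 bits
  H(C) = 0.7764 bits

Ranking: A > B > C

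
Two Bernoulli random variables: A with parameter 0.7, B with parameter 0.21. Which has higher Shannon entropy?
A

For binary distributions, entropy is maximized at p=0.5 and decreases as p moves toward 0 or 1.

H(A) = H(0.7) = 0.8813 bits
H(B) = H(0.21) = 0.7415 bits

Distribution A (p=0.7) is closer to uniform (p=0.5), so it has higher entropy.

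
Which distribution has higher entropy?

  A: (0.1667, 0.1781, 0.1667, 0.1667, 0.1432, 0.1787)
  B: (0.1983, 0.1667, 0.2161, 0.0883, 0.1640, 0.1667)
A

Both distributions are close to uniform, making this a harder comparison.

H(A) = 2.5813 bits
H(B) = 2.5390 bits

The distribution closer to uniform has higher entropy.
Answer: A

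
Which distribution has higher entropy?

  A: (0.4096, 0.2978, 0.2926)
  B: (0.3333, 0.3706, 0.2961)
B

Both distributions are close to uniform, making this a harder comparison.

H(A) = 1.5667 bits
H(B) = 1.5789 bits

The distribution closer to uniform has higher entropy.
Answer: B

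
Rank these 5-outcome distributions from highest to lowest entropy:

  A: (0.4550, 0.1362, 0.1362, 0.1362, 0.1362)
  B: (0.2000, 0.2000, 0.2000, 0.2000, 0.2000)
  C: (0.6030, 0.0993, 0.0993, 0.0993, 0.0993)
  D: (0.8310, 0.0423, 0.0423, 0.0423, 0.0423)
B > A > C > D

Key insight: Entropy is maximized by uniform distributions and minimized by concentrated distributions.

Entropies:
  H(A) = 2.0841 bits
  H(B) = 2.3219 bits
  H(C) = 1.7632 bits
  H(D) = 0.9934 bits

Ranking: B > A > C > D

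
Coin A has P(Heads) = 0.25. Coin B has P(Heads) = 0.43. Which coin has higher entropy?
B

For binary distributions, entropy is maximized at p=0.5 and decreases as p moves toward 0 or 1.

H(A) = H(0.25) = 0.8113 bits
H(B) = H(0.43) = 0.9858 bits

Distribution B (p=0.43) is closer to uniform (p=0.5), so it has higher entropy.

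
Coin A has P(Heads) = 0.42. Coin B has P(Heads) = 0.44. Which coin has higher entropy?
B

For binary distributions, entropy is maximized at p=0.5 and decreases as p moves toward 0 or 1.

H(A) = H(0.42) = 0.9815 bits
H(B) = H(0.44) = 0.9896 bits

Distribution B (p=0.44) is closer to uniform (p=0.5), so it has higher entropy.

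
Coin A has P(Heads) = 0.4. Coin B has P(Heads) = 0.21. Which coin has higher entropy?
A

For binary distributions, entropy is maximized at p=0.5 and decreases as p moves toward 0 or 1.

H(A) = H(0.4) = 0.9710 bits
H(B) = H(0.21) = 0.7415 bits

Distribution A (p=0.4) is closer to uniform (p=0.5), so it has higher entropy.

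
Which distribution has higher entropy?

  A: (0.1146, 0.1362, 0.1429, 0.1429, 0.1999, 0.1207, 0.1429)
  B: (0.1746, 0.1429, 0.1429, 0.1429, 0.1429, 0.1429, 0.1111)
B

Both distributions are close to uniform, making this a harder comparison.

H(A) = 2.7856 bits
H(B) = 2.7971 bits

The distribution closer to uniform has higher entropy.
Answer: B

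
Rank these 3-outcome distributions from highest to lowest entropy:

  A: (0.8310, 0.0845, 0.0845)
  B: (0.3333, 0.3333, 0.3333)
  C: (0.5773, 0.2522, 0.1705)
B > C > A

Key insight: Entropy is maximized by uniform distributions and minimized by concentrated distributions.

- Uniform distributions have maximum entropy log₂(3) = 1.5850 bits
- The more "peaked" or concentrated a distribution, the lower its entropy

Entropies:
  H(A) = 0.8244 bits
  H(B) = 1.5850 bits
  H(C) = 1.3939 bits

Ranking: B > C > A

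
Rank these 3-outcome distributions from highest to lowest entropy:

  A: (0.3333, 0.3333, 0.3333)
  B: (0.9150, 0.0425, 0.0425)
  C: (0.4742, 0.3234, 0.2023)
A > C > B

Key insight: Entropy is maximized by uniform distributions and minimized by concentrated distributions.

- Uniform distributions have maximum entropy log₂(3) = 1.5850 bits
- The more "peaked" or concentrated a distribution, the lower its entropy

Entropies:
  H(A) = 1.5850 bits
  H(B) = 0.5046 bits
  H(C) = 1.5036 bits

Ranking: A > C > B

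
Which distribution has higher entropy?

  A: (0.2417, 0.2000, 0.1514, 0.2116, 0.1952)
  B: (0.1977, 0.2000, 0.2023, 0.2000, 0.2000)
B

Both distributions are close to uniform, making this a harder comparison.

H(A) = 2.3062 bits
H(B) = 2.3219 bits

The distribution closer to uniform has higher entropy.
Answer: B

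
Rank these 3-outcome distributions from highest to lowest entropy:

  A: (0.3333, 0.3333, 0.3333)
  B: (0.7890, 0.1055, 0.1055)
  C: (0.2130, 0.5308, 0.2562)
A > C > B

Key insight: Entropy is maximized by uniform distributions and minimized by concentrated distributions.

- Uniform distributions have maximum entropy log₂(3) = 1.5850 bits
- The more "peaked" or concentrated a distribution, the lower its entropy

Entropies:
  H(A) = 1.5850 bits
  H(B) = 0.9544 bits
  H(C) = 1.4636 bits

Ranking: A > C > B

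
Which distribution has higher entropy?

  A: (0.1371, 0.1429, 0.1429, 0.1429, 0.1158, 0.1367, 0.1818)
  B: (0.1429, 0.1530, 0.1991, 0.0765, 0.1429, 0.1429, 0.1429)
A

Both distributions are close to uniform, making this a harder comparison.

H(A) = 2.7960 bits
H(B) = 2.7658 bits

The distribution closer to uniform has higher entropy.
Answer: A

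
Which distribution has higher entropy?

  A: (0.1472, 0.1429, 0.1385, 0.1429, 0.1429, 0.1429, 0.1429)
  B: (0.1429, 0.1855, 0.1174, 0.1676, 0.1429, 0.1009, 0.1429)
A

Both distributions are close to uniform, making this a harder comparison.

H(A) = 2.8072 bits
H(B) = 2.7827 bits

The distribution closer to uniform has higher entropy.
Answer: A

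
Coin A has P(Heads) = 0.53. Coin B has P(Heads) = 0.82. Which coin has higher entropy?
A

For binary distributions, entropy is maximized at p=0.5 and decreases as p moves toward 0 or 1.

H(A) = H(0.53) = 0.9974 bits
H(B) = H(0.82) = 0.6801 bits

Distribution A (p=0.53) is closer to uniform (p=0.5), so it has higher entropy.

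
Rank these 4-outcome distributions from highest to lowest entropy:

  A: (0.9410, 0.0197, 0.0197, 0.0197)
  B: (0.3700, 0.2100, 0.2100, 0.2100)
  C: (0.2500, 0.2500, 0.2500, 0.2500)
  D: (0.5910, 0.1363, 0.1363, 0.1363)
C > B > D > A

Key insight: Entropy is maximized by uniform distributions and minimized by concentrated distributions.

Entropies:
  H(A) = 0.4170 bits
  H(B) = 1.9492 bits
  H(C) = 2.0000 bits
  H(D) = 1.6242 bits

Ranking: C > B > D > A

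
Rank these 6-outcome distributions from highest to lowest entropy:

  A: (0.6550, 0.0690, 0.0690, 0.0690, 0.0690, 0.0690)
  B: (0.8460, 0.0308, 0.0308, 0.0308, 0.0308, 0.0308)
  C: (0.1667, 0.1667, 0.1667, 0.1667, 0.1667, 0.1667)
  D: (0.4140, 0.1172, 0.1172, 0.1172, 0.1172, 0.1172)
C > D > A > B

Key insight: Entropy is maximized by uniform distributions and minimized by concentrated distributions.

Entropies:
  H(A) = 1.7306 bits
  H(B) = 0.9773 bits
  H(C) = 2.5850 bits
  H(D) = 2.3392 bits

Ranking: C > D > A > B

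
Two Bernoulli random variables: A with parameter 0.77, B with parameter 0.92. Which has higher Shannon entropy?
A

For binary distributions, entropy is maximized at p=0.5 and decreases as p moves toward 0 or 1.

H(A) = H(0.77) = 0.7780 bits
H(B) = H(0.92) = 0.4022 bits

Distribution A (p=0.77) is closer to uniform (p=0.5), so it has higher entropy.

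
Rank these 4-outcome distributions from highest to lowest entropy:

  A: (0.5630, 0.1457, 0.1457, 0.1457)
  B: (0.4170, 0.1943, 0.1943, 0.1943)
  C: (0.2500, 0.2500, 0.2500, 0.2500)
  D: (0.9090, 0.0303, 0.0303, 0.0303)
C > B > A > D

Key insight: Entropy is maximized by uniform distributions and minimized by concentrated distributions.

Entropies:
  H(A) = 1.6811 bits
  H(B) = 1.9041 bits
  H(C) = 2.0000 bits
  H(D) = 0.5840 bits

Ranking: C > B > A > D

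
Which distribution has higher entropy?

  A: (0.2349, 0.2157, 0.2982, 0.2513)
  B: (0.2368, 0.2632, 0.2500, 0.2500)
B

Both distributions are close to uniform, making this a harder comparison.

H(A) = 1.9894 bits
H(B) = 1.9990 bits

The distribution closer to uniform has higher entropy.
Answer: B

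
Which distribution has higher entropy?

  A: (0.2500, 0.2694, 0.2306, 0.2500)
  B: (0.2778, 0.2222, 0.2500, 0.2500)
A

Both distributions are close to uniform, making this a harder comparison.

H(A) = 1.9978 bits
H(B) = 1.9955 bits

The distribution closer to uniform has higher entropy.
Answer: A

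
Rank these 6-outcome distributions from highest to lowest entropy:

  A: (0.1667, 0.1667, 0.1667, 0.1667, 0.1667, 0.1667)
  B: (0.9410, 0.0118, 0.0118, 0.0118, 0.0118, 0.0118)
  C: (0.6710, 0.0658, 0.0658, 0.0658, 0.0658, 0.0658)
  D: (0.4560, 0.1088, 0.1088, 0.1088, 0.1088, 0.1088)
A > D > C > B

Key insight: Entropy is maximized by uniform distributions and minimized by concentrated distributions.

Entropies:
  H(A) = 2.5850 bits
  H(B) = 0.4605 bits
  H(C) = 1.6778 bits
  H(D) = 2.2575 bits

Ranking: A > D > C > B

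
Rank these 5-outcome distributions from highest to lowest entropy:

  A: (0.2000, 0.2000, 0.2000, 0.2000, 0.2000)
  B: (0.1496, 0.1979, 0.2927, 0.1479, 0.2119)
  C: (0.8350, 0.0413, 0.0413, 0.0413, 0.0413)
A > B > C

Key insight: Entropy is maximized by uniform distributions and minimized by concentrated distributions.

- Uniform distributions have maximum entropy log₂(5) = 2.3219 bits
- The more "peaked" or concentrated a distribution, the lower its entropy

Entropies:
  H(A) = 2.3219 bits
  H(B) = 2.2735 bits
  H(C) = 0.9761 bits

Ranking: A > B > C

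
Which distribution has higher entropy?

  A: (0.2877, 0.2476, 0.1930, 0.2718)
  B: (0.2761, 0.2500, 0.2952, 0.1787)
A

Both distributions are close to uniform, making this a harder comparison.

H(A) = 1.9846 bits
H(B) = 1.9762 bits

The distribution closer to uniform has higher entropy.
Answer: A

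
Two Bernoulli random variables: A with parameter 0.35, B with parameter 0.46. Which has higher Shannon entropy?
B

For binary distributions, entropy is maximized at p=0.5 and decreases as p moves toward 0 or 1.

H(A) = H(0.35) = 0.9341 bits
H(B) = H(0.46) = 0.9954 bits

Distribution B (p=0.46) is closer to uniform (p=0.5), so it has higher entropy.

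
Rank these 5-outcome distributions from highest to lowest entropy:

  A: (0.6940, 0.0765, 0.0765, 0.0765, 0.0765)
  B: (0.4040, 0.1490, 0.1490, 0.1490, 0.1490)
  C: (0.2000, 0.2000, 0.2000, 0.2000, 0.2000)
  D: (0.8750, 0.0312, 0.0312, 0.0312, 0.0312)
C > B > A > D

Key insight: Entropy is maximized by uniform distributions and minimized by concentrated distributions.

Entropies:
  H(A) = 1.5005 bits
  H(B) = 2.1652 bits
  H(C) = 2.3219 bits
  H(D) = 0.7936 bits

Ranking: C > B > A > D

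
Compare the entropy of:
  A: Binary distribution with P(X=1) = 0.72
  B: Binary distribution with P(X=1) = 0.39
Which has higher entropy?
B

For binary distributions, entropy is maximized at p=0.5 and decreases as p moves toward 0 or 1.

H(A) = H(0.72) = 0.8555 bits
H(B) = H(0.39) = 0.9648 bits

Distribution B (p=0.39) is closer to uniform (p=0.5), so it has higher entropy.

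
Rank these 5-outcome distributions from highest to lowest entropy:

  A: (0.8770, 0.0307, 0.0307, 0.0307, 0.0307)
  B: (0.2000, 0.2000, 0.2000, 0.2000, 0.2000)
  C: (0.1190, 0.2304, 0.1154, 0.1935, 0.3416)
B > C > A

Key insight: Entropy is maximized by uniform distributions and minimized by concentrated distributions.

- Uniform distributions have maximum entropy log₂(5) = 2.3219 bits
- The more "peaked" or concentrated a distribution, the lower its entropy

Entropies:
  H(A) = 0.7839 bits
  H(B) = 2.3219 bits
  H(C) = 2.2009 bits

Ranking: B > C > A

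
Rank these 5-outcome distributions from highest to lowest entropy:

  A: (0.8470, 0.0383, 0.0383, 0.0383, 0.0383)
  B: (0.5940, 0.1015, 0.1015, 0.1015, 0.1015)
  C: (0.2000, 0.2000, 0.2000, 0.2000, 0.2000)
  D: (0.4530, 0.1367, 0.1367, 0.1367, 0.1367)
C > D > B > A

Key insight: Entropy is maximized by uniform distributions and minimized by concentrated distributions.

Entropies:
  H(A) = 0.9233 bits
  H(B) = 1.7864 bits
  H(C) = 2.3219 bits
  H(D) = 2.0876 bits

Ranking: C > D > B > A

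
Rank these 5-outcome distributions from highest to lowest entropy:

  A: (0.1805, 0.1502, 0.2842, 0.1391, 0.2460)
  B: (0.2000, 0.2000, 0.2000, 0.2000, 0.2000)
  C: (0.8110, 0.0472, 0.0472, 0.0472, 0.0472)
B > A > C

Key insight: Entropy is maximized by uniform distributions and minimized by concentrated distributions.

- Uniform distributions have maximum entropy log₂(5) = 2.3219 bits
- The more "peaked" or concentrated a distribution, the lower its entropy

Entropies:
  H(A) = 2.2660 bits
  H(B) = 2.3219 bits
  H(C) = 1.0774 bits

Ranking: B > A > C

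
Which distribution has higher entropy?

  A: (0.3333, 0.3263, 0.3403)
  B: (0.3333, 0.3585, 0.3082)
A

Both distributions are close to uniform, making this a harder comparison.

H(A) = 1.5847 bits
H(B) = 1.5822 bits

The distribution closer to uniform has higher entropy.
Answer: A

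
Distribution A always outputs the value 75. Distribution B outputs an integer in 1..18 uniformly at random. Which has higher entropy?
B

A is deterministic, so H(A) = 0. B is uniform over 18 outcomes, so H(B) = log₂(18) = 4.170 bits. Any distribution with genuine randomness has higher entropy than a deterministic one.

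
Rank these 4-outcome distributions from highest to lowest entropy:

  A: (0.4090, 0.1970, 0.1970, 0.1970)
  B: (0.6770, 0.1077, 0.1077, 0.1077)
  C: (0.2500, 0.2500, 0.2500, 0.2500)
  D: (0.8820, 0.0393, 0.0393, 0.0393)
C > A > B > D

Key insight: Entropy is maximized by uniform distributions and minimized by concentrated distributions.

Entropies:
  H(A) = 1.9127 bits
  H(B) = 1.4196 bits
  H(C) = 2.0000 bits
  H(D) = 0.7106 bits

Ranking: C > A > B > D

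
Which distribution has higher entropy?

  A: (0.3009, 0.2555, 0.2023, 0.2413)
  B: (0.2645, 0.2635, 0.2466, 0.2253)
B

Both distributions are close to uniform, making this a harder comparison.

H(A) = 1.9857 bits
H(B) = 1.9970 bits

The distribution closer to uniform has higher entropy.
Answer: B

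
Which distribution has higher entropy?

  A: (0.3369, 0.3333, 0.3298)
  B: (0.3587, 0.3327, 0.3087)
A

Both distributions are close to uniform, making this a harder comparison.

H(A) = 1.5849 bits
H(B) = 1.5823 bits

The distribution closer to uniform has higher entropy.
Answer: A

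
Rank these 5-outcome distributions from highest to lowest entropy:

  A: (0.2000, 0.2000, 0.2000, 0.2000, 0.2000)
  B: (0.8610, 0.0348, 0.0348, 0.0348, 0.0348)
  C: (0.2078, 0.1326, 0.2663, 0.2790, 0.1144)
A > C > B

Key insight: Entropy is maximized by uniform distributions and minimized by concentrated distributions.

- Uniform distributions have maximum entropy log₂(5) = 2.3219 bits
- The more "peaked" or concentrated a distribution, the lower its entropy

Entropies:
  H(A) = 2.3219 bits
  H(B) = 0.8596 bits
  H(C) = 2.2374 bits

Ranking: A > C > B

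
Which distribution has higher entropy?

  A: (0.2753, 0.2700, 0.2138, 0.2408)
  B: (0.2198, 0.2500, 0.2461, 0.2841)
B

Both distributions are close to uniform, making this a harder comparison.

H(A) = 1.9929 bits
H(B) = 1.9940 bits

The distribution closer to uniform has higher entropy.
Answer: B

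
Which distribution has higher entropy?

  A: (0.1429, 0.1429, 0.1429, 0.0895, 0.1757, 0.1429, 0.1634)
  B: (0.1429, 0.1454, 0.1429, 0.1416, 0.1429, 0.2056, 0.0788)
A

Both distributions are close to uniform, making this a harder comparison.

H(A) = 2.7837 bits
H(B) = 2.7650 bits

The distribution closer to uniform has higher entropy.
Answer: A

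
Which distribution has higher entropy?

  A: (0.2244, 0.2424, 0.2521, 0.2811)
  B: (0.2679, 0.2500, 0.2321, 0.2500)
B

Both distributions are close to uniform, making this a harder comparison.

H(A) = 1.9952 bits
H(B) = 1.9981 bits

The distribution closer to uniform has higher entropy.
Answer: B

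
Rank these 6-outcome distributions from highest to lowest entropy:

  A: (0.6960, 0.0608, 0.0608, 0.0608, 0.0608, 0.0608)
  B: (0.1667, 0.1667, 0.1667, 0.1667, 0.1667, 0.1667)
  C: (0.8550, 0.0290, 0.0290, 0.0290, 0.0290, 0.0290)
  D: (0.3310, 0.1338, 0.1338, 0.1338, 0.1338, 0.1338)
B > D > A > C

Key insight: Entropy is maximized by uniform distributions and minimized by concentrated distributions.

Entropies:
  H(A) = 1.5920 bits
  H(B) = 2.5850 bits
  H(C) = 0.9339 bits
  H(D) = 2.4693 bits

Ranking: B > D > A > C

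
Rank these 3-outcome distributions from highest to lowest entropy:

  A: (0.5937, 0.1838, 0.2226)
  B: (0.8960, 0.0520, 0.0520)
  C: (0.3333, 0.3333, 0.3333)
C > A > B

Key insight: Entropy is maximized by uniform distributions and minimized by concentrated distributions.

- Uniform distributions have maximum entropy log₂(3) = 1.5850 bits
- The more "peaked" or concentrated a distribution, the lower its entropy

Entropies:
  H(A) = 1.3782 bits
  H(B) = 0.5855 bits
  H(C) = 1.5850 bits

Ranking: C > A > B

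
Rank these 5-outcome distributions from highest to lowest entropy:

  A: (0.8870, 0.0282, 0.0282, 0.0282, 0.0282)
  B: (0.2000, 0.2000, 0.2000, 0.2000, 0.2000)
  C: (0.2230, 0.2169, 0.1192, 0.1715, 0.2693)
B > C > A

Key insight: Entropy is maximized by uniform distributions and minimized by concentrated distributions.

- Uniform distributions have maximum entropy log₂(5) = 2.3219 bits
- The more "peaked" or concentrated a distribution, the lower its entropy

Entropies:
  H(A) = 0.7349 bits
  H(B) = 2.3219 bits
  H(C) = 2.2728 bits

Ranking: B > C > A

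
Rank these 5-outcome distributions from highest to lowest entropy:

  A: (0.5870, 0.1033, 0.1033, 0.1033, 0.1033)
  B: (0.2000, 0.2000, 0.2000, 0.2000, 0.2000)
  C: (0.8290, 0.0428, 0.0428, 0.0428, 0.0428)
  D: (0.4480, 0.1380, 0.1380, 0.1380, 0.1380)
B > D > A > C

Key insight: Entropy is maximized by uniform distributions and minimized by concentrated distributions.

Entropies:
  H(A) = 1.8040 bits
  H(B) = 2.3219 bits
  H(C) = 1.0020 bits
  H(D) = 2.0962 bits

Ranking: B > D > A > C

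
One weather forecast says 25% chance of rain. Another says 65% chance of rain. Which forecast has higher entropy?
65% forecast

Treat each forecast as a Bernoulli distribution. Binary entropy is maximized at p=0.5 and falls off symmetrically toward 0 or 1. The 65% forecast is closer to 50%, so it is more uncertain. H(25%) ≈ 0.811 bits, H(65%) ≈ 0.934 bits.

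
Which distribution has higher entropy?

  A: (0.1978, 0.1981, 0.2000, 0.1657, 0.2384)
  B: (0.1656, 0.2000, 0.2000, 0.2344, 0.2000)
B

Both distributions are close to uniform, making this a harder comparison.

H(A) = 2.3124 bits
H(B) = 2.3133 bits

The distribution closer to uniform has higher entropy.
Answer: B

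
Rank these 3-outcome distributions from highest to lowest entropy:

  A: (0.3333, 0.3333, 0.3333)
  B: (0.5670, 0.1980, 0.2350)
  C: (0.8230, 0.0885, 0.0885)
A > B > C

Key insight: Entropy is maximized by uniform distributions and minimized by concentrated distributions.

- Uniform distributions have maximum entropy log₂(3) = 1.5850 bits
- The more "peaked" or concentrated a distribution, the lower its entropy

Entropies:
  H(A) = 1.5850 bits
  H(B) = 1.4177 bits
  H(C) = 0.8505 bits

Ranking: A > B > C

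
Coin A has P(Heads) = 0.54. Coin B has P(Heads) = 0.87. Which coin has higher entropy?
A

For binary distributions, entropy is maximized at p=0.5 and decreases as p moves toward 0 or 1.

H(A) = H(0.54) = 0.9954 bits
H(B) = H(0.87) = 0.5574 bits

Distribution A (p=0.54) is closer to uniform (p=0.5), so it has higher entropy.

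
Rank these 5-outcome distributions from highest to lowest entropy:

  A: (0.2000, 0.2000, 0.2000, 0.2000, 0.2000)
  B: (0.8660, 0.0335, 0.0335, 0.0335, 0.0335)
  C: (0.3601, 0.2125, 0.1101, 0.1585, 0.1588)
A > C > B

Key insight: Entropy is maximized by uniform distributions and minimized by concentrated distributions.

- Uniform distributions have maximum entropy log₂(5) = 2.3219 bits
- The more "peaked" or concentrated a distribution, the lower its entropy

Entropies:
  H(A) = 2.3219 bits
  H(B) = 0.8363 bits
  H(C) = 2.1987 bits

Ranking: A > C > B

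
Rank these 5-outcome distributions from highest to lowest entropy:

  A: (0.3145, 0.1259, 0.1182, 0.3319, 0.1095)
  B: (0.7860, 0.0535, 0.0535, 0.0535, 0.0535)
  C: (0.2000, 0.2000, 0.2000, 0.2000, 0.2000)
C > A > B

Key insight: Entropy is maximized by uniform distributions and minimized by concentrated distributions.

- Uniform distributions have maximum entropy log₂(5) = 2.3219 bits
- The more "peaked" or concentrated a distribution, the lower its entropy

Entropies:
  H(A) = 2.1429 bits
  H(B) = 1.1771 bits
  H(C) = 2.3219 bits

Ranking: C > A > B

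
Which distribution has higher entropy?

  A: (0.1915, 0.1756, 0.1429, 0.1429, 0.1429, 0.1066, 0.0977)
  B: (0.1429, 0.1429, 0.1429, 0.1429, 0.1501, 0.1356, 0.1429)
B

Both distributions are close to uniform, making this a harder comparison.

H(A) = 2.7726 bits
H(B) = 2.8068 bits

The distribution closer to uniform has higher entropy.
Answer: B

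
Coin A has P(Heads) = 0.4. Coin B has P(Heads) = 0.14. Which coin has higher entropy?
A

For binary distributions, entropy is maximized at p=0.5 and decreases as p moves toward 0 or 1.

H(A) = H(0.4) = 0.9710 bits
H(B) = H(0.14) = 0.5842 bits

Distribution A (p=0.4) is closer to uniform (p=0.5), so it has higher entropy.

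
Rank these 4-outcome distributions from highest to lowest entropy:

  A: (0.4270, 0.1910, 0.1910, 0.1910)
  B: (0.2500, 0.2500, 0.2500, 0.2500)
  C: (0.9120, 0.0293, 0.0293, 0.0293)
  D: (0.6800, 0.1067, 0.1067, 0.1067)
B > A > D > C

Key insight: Entropy is maximized by uniform distributions and minimized by concentrated distributions.

Entropies:
  H(A) = 1.8928 bits
  H(B) = 2.0000 bits
  H(C) = 0.5692 bits
  H(D) = 1.4116 bits

Ranking: B > A > D > C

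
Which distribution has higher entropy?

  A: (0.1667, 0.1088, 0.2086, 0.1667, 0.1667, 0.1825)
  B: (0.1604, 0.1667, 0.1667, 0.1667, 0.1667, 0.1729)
B

Both distributions are close to uniform, making this a harder comparison.

H(A) = 2.5603 bits
H(B) = 2.5846 bits

The distribution closer to uniform has higher entropy.
Answer: B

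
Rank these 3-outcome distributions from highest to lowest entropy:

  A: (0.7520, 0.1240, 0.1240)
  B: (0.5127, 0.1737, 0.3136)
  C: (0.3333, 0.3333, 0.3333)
C > B > A

Key insight: Entropy is maximized by uniform distributions and minimized by concentrated distributions.

- Uniform distributions have maximum entropy log₂(3) = 1.5850 bits
- The more "peaked" or concentrated a distribution, the lower its entropy

Entropies:
  H(A) = 1.0561 bits
  H(B) = 1.4574 bits
  H(C) = 1.5850 bits

Ranking: C > B > A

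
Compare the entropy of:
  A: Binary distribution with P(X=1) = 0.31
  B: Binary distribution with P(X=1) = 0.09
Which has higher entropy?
A

For binary distributions, entropy is maximized at p=0.5 and decreases as p moves toward 0 or 1.

H(A) = H(0.31) = 0.8932 bits
H(B) = H(0.09) = 0.4365 bits

Distribution A (p=0.31) is closer to uniform (p=0.5), so it has higher entropy.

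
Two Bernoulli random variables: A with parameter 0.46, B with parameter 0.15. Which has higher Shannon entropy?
A

For binary distributions, entropy is maximized at p=0.5 and decreases as p moves toward 0 or 1.

H(A) = H(0.46) = 0.9954 bits
H(B) = H(0.15) = 0.6098 bits

Distribution A (p=0.46) is closer to uniform (p=0.5), so it has higher entropy.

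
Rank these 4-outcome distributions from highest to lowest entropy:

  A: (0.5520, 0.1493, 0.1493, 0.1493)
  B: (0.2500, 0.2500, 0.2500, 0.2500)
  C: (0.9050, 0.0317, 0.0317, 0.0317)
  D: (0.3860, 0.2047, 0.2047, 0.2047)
B > D > A > C

Key insight: Entropy is maximized by uniform distributions and minimized by concentrated distributions.

Entropies:
  H(A) = 1.7022 bits
  H(B) = 2.0000 bits
  H(C) = 0.6035 bits
  H(D) = 1.9353 bits

Ranking: B > D > A > C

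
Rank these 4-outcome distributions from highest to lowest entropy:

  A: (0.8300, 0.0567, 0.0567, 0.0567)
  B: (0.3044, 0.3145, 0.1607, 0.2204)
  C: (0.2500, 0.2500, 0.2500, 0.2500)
C > B > A

Key insight: Entropy is maximized by uniform distributions and minimized by concentrated distributions.

- Uniform distributions have maximum entropy log₂(4) = 2.0000 bits
- The more "peaked" or concentrated a distribution, the lower its entropy

Entropies:
  H(A) = 0.9271 bits
  H(B) = 1.9519 bits
  H(C) = 2.0000 bits

Ranking: C > B > A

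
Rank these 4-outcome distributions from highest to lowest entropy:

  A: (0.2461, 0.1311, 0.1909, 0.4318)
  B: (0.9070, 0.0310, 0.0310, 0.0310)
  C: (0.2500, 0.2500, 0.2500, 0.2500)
C > A > B

Key insight: Entropy is maximized by uniform distributions and minimized by concentrated distributions.

- Uniform distributions have maximum entropy log₂(4) = 2.0000 bits
- The more "peaked" or concentrated a distribution, the lower its entropy

Entropies:
  H(A) = 1.8613 bits
  H(B) = 0.5938 bits
  H(C) = 2.0000 bits

Ranking: C > A > B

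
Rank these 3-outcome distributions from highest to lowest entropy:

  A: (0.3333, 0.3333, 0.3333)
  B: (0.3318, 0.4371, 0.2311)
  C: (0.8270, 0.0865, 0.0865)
A > B > C

Key insight: Entropy is maximized by uniform distributions and minimized by concentrated distributions.

- Uniform distributions have maximum entropy log₂(3) = 1.5850 bits
- The more "peaked" or concentrated a distribution, the lower its entropy

Entropies:
  H(A) = 1.5850 bits
  H(B) = 1.5384 bits
  H(C) = 0.8375 bits

Ranking: A > B > C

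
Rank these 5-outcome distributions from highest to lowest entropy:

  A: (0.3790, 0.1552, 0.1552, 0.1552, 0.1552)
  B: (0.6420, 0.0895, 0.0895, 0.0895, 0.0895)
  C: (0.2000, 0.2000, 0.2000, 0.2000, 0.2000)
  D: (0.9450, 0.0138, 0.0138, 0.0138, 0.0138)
C > A > B > D

Key insight: Entropy is maximized by uniform distributions and minimized by concentrated distributions.

Entropies:
  H(A) = 2.1993 bits
  H(B) = 1.6570 bits
  H(C) = 2.3219 bits
  H(D) = 0.4173 bits

Ranking: C > A > B > D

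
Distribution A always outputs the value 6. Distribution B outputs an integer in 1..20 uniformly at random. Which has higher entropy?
B

A is deterministic, so H(A) = 0. B is uniform over 20 outcomes, so H(B) = log₂(20) = 4.322 bits. Any distribution with genuine randomness has higher entropy than a deterministic one.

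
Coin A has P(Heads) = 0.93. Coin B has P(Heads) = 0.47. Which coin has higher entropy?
B

For binary distributions, entropy is maximized at p=0.5 and decreases as p moves toward 0 or 1.

H(A) = H(0.93) = 0.3659 bits
H(B) = H(0.47) = 0.9974 bits

Distribution B (p=0.47) is closer to uniform (p=0.5), so it has higher entropy.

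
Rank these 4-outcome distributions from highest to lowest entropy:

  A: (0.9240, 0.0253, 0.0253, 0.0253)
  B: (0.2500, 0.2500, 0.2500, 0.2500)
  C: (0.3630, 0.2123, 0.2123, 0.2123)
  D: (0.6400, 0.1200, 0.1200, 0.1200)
B > C > D > A

Key insight: Entropy is maximized by uniform distributions and minimized by concentrated distributions.

Entropies:
  H(A) = 0.5084 bits
  H(B) = 2.0000 bits
  H(C) = 1.9548 bits
  H(D) = 1.5133 bits

Ranking: B > C > D > A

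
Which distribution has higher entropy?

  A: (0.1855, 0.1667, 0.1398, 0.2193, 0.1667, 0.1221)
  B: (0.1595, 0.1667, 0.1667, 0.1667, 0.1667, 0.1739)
B

Both distributions are close to uniform, making this a harder comparison.

H(A) = 2.5598 bits
H(B) = 2.5845 bits

The distribution closer to uniform has higher entropy.
Answer: B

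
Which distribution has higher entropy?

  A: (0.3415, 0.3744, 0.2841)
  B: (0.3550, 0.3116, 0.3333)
B

Both distributions are close to uniform, making this a harder comparison.

H(A) = 1.5758 bits
H(B) = 1.5829 bits

The distribution closer to uniform has higher entropy.
Answer: B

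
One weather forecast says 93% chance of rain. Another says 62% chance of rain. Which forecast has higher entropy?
62% forecast

Treat each forecast as a Bernoulli distribution. Binary entropy is maximized at p=0.5 and falls off symmetrically toward 0 or 1. The 62% forecast is closer to 50%, so it is more uncertain. H(93%) ≈ 0.366 bits, H(62%) ≈ 0.958 bits.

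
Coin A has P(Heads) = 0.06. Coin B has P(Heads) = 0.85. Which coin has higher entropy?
B

For binary distributions, entropy is maximized at p=0.5 and decreases as p moves toward 0 or 1.

H(A) = H(0.06) = 0.3274 bits
H(B) = H(0.85) = 0.6098 bits

Distribution B (p=0.85) is closer to uniform (p=0.5), so it has higher entropy.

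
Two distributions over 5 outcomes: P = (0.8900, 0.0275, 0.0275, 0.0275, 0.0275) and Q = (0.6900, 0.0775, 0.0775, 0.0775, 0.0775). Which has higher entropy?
Q

P is highly concentrated on one outcome (89%), making it nearly deterministic. Q spreads its mass more evenly (max 69%). The more spread-out distribution has higher entropy: H(P) ≈ 0.720 bits, H(Q) ≈ 1.513 bits.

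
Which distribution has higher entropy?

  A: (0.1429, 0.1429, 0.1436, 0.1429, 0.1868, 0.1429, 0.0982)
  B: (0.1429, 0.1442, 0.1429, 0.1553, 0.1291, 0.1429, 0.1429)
B

Both distributions are close to uniform, making this a harder comparison.

H(A) = 2.7871 bits
H(B) = 2.8056 bits

The distribution closer to uniform has higher entropy.
Answer: B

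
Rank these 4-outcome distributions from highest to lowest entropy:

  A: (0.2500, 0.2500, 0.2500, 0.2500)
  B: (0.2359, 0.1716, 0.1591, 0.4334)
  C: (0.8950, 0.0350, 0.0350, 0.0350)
A > B > C

Key insight: Entropy is maximized by uniform distributions and minimized by concentrated distributions.

- Uniform distributions have maximum entropy log₂(4) = 2.0000 bits
- The more "peaked" or concentrated a distribution, the lower its entropy

Entropies:
  H(A) = 2.0000 bits
  H(B) = 1.8726 bits
  H(C) = 0.6511 bits

Ranking: A > B > C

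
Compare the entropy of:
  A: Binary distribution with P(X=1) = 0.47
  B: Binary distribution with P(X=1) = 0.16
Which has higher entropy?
A

For binary distributions, entropy is maximized at p=0.5 and decreases as p moves toward 0 or 1.

H(A) = H(0.47) = 0.9974 bits
H(B) = H(0.16) = 0.6343 bits

Distribution A (p=0.47) is closer to uniform (p=0.5), so it has higher entropy.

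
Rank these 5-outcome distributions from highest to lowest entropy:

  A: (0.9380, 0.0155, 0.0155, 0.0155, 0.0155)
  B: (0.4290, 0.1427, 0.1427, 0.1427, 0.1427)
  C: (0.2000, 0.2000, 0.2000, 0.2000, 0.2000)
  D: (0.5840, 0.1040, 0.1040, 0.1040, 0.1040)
C > B > D > A

Key insight: Entropy is maximized by uniform distributions and minimized by concentrated distributions.

Entropies:
  H(A) = 0.4593 bits
  H(B) = 2.1274 bits
  H(C) = 2.3219 bits
  H(D) = 1.8115 bits

Ranking: C > B > D > A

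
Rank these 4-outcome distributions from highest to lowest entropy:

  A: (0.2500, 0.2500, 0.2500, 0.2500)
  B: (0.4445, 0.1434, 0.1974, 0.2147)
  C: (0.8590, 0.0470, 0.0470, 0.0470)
A > B > C

Key insight: Entropy is maximized by uniform distributions and minimized by concentrated distributions.

- Uniform distributions have maximum entropy log₂(4) = 2.0000 bits
- The more "peaked" or concentrated a distribution, the lower its entropy

Entropies:
  H(A) = 2.0000 bits
  H(B) = 1.8604 bits
  H(C) = 0.8103 bits

Ranking: A > B > C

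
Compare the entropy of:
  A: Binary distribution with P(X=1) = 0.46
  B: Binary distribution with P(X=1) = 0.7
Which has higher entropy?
A

For binary distributions, entropy is maximized at p=0.5 and decreases as p moves toward 0 or 1.

H(A) = H(0.46) = 0.9954 bits
H(B) = H(0.7) = 0.8813 bits

Distribution A (p=0.46) is closer to uniform (p=0.5), so it has higher entropy.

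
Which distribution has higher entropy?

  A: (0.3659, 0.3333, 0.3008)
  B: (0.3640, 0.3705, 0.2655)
A

Both distributions are close to uniform, making this a harder comparison.

H(A) = 1.5804 bits
H(B) = 1.5694 bits

The distribution closer to uniform has higher entropy.
Answer: A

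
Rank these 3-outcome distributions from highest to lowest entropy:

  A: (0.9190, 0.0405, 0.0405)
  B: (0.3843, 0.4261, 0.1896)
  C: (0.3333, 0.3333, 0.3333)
C > B > A

Key insight: Entropy is maximized by uniform distributions and minimized by concentrated distributions.

- Uniform distributions have maximum entropy log₂(3) = 1.5850 bits
- The more "peaked" or concentrated a distribution, the lower its entropy

Entropies:
  H(A) = 0.4867 bits
  H(B) = 1.5095 bits
  H(C) = 1.5850 bits

Ranking: C > B > A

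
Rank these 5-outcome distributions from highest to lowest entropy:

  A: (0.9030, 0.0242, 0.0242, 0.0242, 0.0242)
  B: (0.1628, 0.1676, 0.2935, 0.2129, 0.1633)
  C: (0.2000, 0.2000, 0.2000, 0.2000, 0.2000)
C > B > A

Key insight: Entropy is maximized by uniform distributions and minimized by concentrated distributions.

- Uniform distributions have maximum entropy log₂(5) = 2.3219 bits
- The more "peaked" or concentrated a distribution, the lower its entropy

Entropies:
  H(A) = 0.6534 bits
  H(B) = 2.2793 bits
  H(C) = 2.3219 bits

Ranking: C > B > A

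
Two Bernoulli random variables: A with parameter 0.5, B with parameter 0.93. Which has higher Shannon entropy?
A

For binary distributions, entropy is maximized at p=0.5 and decreases as p moves toward 0 or 1.

H(A) = H(0.5) = 1.0000 bits
H(B) = H(0.93) = 0.3659 bits

Distribution A (p=0.5) is closer to uniform (p=0.5), so it has higher entropy.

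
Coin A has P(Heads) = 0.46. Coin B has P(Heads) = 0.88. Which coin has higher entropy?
A

For binary distributions, entropy is maximized at p=0.5 and decreases as p moves toward 0 or 1.

H(A) = H(0.46) = 0.9954 bits
H(B) = H(0.88) = 0.5294 bits

Distribution A (p=0.46) is closer to uniform (p=0.5), so it has higher entropy.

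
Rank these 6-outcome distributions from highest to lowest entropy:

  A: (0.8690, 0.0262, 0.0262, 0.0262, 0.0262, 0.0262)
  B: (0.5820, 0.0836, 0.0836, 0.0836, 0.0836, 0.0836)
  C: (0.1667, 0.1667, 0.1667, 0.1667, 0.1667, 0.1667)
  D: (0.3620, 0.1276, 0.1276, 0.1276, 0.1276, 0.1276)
C > D > B > A

Key insight: Entropy is maximized by uniform distributions and minimized by concentrated distributions.

Entropies:
  H(A) = 0.8643 bits
  H(B) = 1.9511 bits
  H(C) = 2.5850 bits
  H(D) = 2.4257 bits

Ranking: C > D > B > A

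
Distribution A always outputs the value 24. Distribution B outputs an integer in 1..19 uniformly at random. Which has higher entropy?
B

A is deterministic, so H(A) = 0. B is uniform over 19 outcomes, so H(B) = log₂(19) = 4.248 bits. Any distribution with genuine randomness has higher entropy than a deterministic one.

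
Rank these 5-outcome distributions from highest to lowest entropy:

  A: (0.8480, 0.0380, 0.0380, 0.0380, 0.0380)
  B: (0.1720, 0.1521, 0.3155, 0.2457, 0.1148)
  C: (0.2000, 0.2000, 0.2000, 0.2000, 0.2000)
C > B > A

Key insight: Entropy is maximized by uniform distributions and minimized by concentrated distributions.

- Uniform distributions have maximum entropy log₂(5) = 2.3219 bits
- The more "peaked" or concentrated a distribution, the lower its entropy

Entropies:
  H(A) = 0.9188 bits
  H(B) = 2.2311 bits
  H(C) = 2.3219 bits

Ranking: C > B > A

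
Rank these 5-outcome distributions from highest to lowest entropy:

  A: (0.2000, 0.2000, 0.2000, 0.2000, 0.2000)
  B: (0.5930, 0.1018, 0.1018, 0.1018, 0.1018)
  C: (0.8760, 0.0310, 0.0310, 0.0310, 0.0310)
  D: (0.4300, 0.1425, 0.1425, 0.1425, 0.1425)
A > D > B > C

Key insight: Entropy is maximized by uniform distributions and minimized by concentrated distributions.

Entropies:
  H(A) = 2.3219 bits
  H(B) = 1.7889 bits
  H(C) = 0.7888 bits
  H(D) = 2.1258 bits

Ranking: A > D > B > C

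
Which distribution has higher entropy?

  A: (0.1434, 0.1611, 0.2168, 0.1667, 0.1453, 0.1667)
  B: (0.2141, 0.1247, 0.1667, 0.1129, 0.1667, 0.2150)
A

Both distributions are close to uniform, making this a harder comparison.

H(A) = 2.5704 bits
H(B) = 2.5443 bits

The distribution closer to uniform has higher entropy.
Answer: A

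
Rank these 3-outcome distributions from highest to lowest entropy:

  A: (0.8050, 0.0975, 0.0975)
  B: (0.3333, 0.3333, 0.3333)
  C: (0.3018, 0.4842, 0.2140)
B > C > A

Key insight: Entropy is maximized by uniform distributions and minimized by concentrated distributions.

- Uniform distributions have maximum entropy log₂(3) = 1.5850 bits
- The more "peaked" or concentrated a distribution, the lower its entropy

Entropies:
  H(A) = 0.9068 bits
  H(B) = 1.5850 bits
  H(C) = 1.5043 bits

Ranking: B > C > A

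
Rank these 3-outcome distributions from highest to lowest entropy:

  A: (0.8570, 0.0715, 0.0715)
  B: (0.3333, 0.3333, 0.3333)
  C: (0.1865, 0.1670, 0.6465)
B > C > A

Key insight: Entropy is maximized by uniform distributions and minimized by concentrated distributions.

- Uniform distributions have maximum entropy log₂(3) = 1.5850 bits
- The more "peaked" or concentrated a distribution, the lower its entropy

Entropies:
  H(A) = 0.7350 bits
  H(B) = 1.5850 bits
  H(C) = 1.2900 bits

Ranking: B > C > A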